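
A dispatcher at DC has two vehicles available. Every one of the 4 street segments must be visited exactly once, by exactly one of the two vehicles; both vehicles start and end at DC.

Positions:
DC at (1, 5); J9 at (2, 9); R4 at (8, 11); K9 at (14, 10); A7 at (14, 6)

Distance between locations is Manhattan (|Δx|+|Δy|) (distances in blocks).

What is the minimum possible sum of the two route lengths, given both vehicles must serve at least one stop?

48 blocks — the smallest possible combined total.

Check every non-empty split of the stops between the two vehicles; for each half take its own optimal tour:
  {J9} + {R4, K9, A7}: 10 + 38 = 48
  {R4} + {J9, K9, A7}: 26 + 36 = 62
  {J9, R4} + {K9, A7}: 26 + 36 = 62
  {K9} + {J9, R4, A7}: 36 + 38 = 74
  {J9, K9} + {R4, A7}: 36 + 38 = 74
  {R4, K9} + {J9, A7}: 38 + 34 = 72
  … (7 splits in total)
Best: vehicle 1 DC → J9 → DC = 10; vehicle 2 DC → R4 → K9 → A7 → DC = 38; combined 48.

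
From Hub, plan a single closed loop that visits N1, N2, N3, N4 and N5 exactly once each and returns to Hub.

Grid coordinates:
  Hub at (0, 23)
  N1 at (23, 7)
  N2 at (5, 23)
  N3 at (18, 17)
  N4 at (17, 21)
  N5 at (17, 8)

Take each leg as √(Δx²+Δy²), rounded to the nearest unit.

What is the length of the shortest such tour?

Minimum total distance: 61.

There are 60 distinct closed tours to check (reversals are equivalent).
Hub → N1 → N2 → N3 → N4 → N5 → Hub: 28+24+14+4+13+23 = 106
Hub → N1 → N2 → N3 → N5 → N4 → Hub: 28+24+14+9+13+17 = 105
Hub → N1 → N2 → N4 → N3 → N5 → Hub: 28+24+12+4+9+23 = 100
Hub → N1 → N2 → N4 → N5 → N3 → Hub: 28+24+12+13+9+19 = 105
Hub → N1 → N2 → N5 → N3 → N4 → Hub: 28+24+19+9+4+17 = 101
Hub → N1 → N2 → N5 → N4 → N3 → Hub: 28+24+19+13+4+19 = 107
Hub → N1 → N3 → N2 → N4 → N5 → Hub: 28+11+14+12+13+23 = 101
Hub → N1 → N3 → N2 → N5 → N4 → Hub: 28+11+14+19+13+17 = 102
Hub → N1 → N3 → N4 → N2 → N5 → Hub: 28+11+4+12+19+23 = 97
Hub → N1 → N3 → N4 → N5 → N2 → Hub: 28+11+4+13+19+5 = 80
Hub → N1 → N3 → N5 → N2 → N4 → Hub: 28+11+9+19+12+17 = 96
Hub → N1 → N3 → N5 → N4 → N2 → Hub: 28+11+9+13+12+5 = 78
Hub → N1 → N4 → N2 → N3 → N5 → Hub: 28+15+12+14+9+23 = 101
Hub → N1 → N4 → N2 → N5 → N3 → Hub: 28+15+12+19+9+19 = 102
… (46 more)
Hub → N2 → N4 → N3 → N1 → N5 → Hub: 5+12+4+11+6+23 = 61  ← best
The minimum is 61.
One optimal route: Hub → N2 → N4 → N3 → N1 → N5 → Hub (or its reverse).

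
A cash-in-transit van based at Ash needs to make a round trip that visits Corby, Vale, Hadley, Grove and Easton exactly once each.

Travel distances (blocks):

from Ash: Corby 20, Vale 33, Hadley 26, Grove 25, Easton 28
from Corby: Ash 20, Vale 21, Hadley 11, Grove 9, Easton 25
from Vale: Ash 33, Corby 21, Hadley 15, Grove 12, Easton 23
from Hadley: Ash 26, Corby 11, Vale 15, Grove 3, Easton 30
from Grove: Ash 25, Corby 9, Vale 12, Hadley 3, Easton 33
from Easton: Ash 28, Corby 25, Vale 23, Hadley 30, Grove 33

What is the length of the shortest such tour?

Ash→Corby→Vale→Hadley→Grove→Easton→Ash: 20+21+15+3+33+28 = 120
Ash→Corby→Vale→Hadley→Easton→Grove→Ash: 20+21+15+30+33+25 = 144
Ash→Corby→Vale→Grove→Hadley→Easton→Ash: 20+21+12+3+30+28 = 114
Ash→Corby→Vale→Grove→Easton→Hadley→Ash: 20+21+12+33+30+26 = 142
Ash→Corby→Vale→Easton→Hadley→Grove→Ash: 20+21+23+30+3+25 = 122
Ash→Corby→Vale→Easton→Grove→Hadley→Ash: 20+21+23+33+3+26 = 126
Ash→Corby→Hadley→Vale→Grove→Easton→Ash: 20+11+15+12+33+28 = 119
Ash→Corby→Hadley→Vale→Easton→Grove→Ash: 20+11+15+23+33+25 = 127
Ash→Corby→Hadley→Grove→Vale→Easton→Ash: 20+11+3+12+23+28 = 97
Ash→Corby→Hadley→Grove→Easton→Vale→Ash: 20+11+3+33+23+33 = 123
Ash→Corby→Hadley→Easton→Vale→Grove→Ash: 20+11+30+23+12+25 = 121
Ash→Corby→Hadley→Easton→Grove→Vale→Ash: 20+11+30+33+12+33 = 139
Ash→Corby→Grove→Vale→Hadley→Easton→Ash: 20+9+12+15+30+28 = 114
Ash→Corby→Grove→Vale→Easton→Hadley→Ash: 20+9+12+23+30+26 = 120
… (46 more)
The minimum is 97.
One optimal route: Ash → Corby → Hadley → Grove → Vale → Easton → Ash (or its reverse).

97 blocks — the shortest possible round trip.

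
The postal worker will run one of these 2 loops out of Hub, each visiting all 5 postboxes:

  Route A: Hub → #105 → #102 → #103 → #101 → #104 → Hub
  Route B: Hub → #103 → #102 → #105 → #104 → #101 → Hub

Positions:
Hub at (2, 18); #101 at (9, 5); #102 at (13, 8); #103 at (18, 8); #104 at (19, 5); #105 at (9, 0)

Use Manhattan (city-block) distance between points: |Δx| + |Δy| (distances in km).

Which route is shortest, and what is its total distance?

Shortest is Route B, total 88 km.

Route A: 25 + 12 + 5 + 12 + 10 + 30 = 94
Route B: 26 + 5 + 12 + 15 + 10 + 20 = 88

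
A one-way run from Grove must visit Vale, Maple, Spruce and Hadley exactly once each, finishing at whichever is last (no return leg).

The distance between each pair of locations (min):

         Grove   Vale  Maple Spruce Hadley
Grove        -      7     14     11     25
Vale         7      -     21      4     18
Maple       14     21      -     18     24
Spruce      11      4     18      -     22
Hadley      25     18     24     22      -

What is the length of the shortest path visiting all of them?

53 min — the minimum one-way total.

There are 4! = 24 possible orderings.
Grove → Vale → Maple → Spruce → Hadley: 7+21+18+22 = 68
Grove → Vale → Maple → Hadley → Spruce: 7+21+24+22 = 74
Grove → Vale → Spruce → Maple → Hadley: 7+4+18+24 = 53
Grove → Vale → Spruce → Hadley → Maple: 7+4+22+24 = 57
Grove → Vale → Hadley → Maple → Spruce: 7+18+24+18 = 67
Grove → Vale → Hadley → Spruce → Maple: 7+18+22+18 = 65
Grove → Maple → Vale → Spruce → Hadley: 14+21+4+22 = 61
Grove → Maple → Vale → Hadley → Spruce: 14+21+18+22 = 75
Grove → Maple → Spruce → Vale → Hadley: 14+18+4+18 = 54
Grove → Maple → Spruce → Hadley → Vale: 14+18+22+18 = 72
Grove → Maple → Hadley → Vale → Spruce: 14+24+18+4 = 60
Grove → Maple → Hadley → Spruce → Vale: 14+24+22+4 = 64
Grove → Spruce → Vale → Maple → Hadley: 11+4+21+24 = 60
Grove → Spruce → Vale → Hadley → Maple: 11+4+18+24 = 57
… (10 more)
The minimum is 53.
One shortest path: Grove → Vale → Spruce → Maple → Hadley.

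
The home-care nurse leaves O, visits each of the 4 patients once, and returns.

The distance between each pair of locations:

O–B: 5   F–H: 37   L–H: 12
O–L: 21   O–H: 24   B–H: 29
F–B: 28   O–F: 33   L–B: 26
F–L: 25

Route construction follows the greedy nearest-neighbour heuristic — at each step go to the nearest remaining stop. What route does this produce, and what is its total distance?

Nearest-neighbour total = 113; route O → B → L → H → F → O.

O → [B:5 / L:21 / H:24 / F:33] → B (5)
B → [L:26 / F:28 / H:29] → L (26)
L → [H:12 / F:25] → H (12)
H → [F:37] → F (37)
Return F→O: 33.
Total = 5 + 26 + 12 + 37 + 33 = 113.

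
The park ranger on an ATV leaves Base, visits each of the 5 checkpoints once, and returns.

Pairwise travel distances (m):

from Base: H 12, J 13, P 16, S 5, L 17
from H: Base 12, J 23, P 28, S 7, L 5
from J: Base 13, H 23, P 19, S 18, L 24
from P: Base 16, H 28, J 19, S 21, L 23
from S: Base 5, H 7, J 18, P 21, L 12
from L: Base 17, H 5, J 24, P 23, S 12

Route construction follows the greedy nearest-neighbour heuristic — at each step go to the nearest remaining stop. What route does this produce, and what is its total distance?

Nearest-neighbour total = 72 m; route Base → S → H → L → P → J → Base.

At Base the remaining stops are S 5, H 12, J 13, P 16, L 17; go to S.
At S the remaining stops are H 7, L 12, J 18, P 21; go to H.
At H the remaining stops are L 5, J 23, P 28; go to L.
At L the remaining stops are P 23, J 24; go to P.
At P the remaining stops are J 19; go to J.
Return J→Base: 13.
Total = 5 + 7 + 5 + 23 + 19 + 13 = 72.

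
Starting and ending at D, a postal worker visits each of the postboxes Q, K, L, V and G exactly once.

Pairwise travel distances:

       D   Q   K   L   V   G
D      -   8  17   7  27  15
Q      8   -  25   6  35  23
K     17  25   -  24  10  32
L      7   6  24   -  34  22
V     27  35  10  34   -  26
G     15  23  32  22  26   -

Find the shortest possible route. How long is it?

There are 60 distinct closed tours to check (reversals are equivalent).
D-Q-K-L-V-G-D: 8+25+24+34+26+15 = 132
D-Q-K-L-G-V-D: 8+25+24+22+26+27 = 132
D-Q-K-V-L-G-D: 8+25+10+34+22+15 = 114
D-Q-K-V-G-L-D: 8+25+10+26+22+7 = 98
D-Q-K-G-L-V-D: 8+25+32+22+34+27 = 148
D-Q-K-G-V-L-D: 8+25+32+26+34+7 = 132
D-Q-L-K-V-G-D: 8+6+24+10+26+15 = 89
D-Q-L-K-G-V-D: 8+6+24+32+26+27 = 123
D-Q-L-V-K-G-D: 8+6+34+10+32+15 = 105
D-Q-L-V-G-K-D: 8+6+34+26+32+17 = 123
D-Q-L-G-K-V-D: 8+6+22+32+10+27 = 105
D-Q-L-G-V-K-D: 8+6+22+26+10+17 = 89
D-Q-V-K-L-G-D: 8+35+10+24+22+15 = 114
D-Q-V-K-G-L-D: 8+35+10+32+22+7 = 114
… (46 more)
The minimum is 89.
One optimal route: D → Q → L → K → V → G → D (or its reverse).

Shortest round trip = 89.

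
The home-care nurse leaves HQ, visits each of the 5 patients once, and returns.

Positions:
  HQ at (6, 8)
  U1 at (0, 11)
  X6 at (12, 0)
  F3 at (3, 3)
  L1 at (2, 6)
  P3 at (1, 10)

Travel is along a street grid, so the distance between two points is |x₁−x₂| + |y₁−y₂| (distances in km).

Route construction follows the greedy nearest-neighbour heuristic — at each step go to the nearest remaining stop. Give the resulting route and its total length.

58 km along HQ → L1 → F3 → P3 → U1 → X6 → HQ.

At HQ the remaining stops are L1 6, P3 7, F3 8, U1 9, X6 14; go to L1.
At L1 the remaining stops are F3 4, P3 5, U1 7, X6 16; go to F3.
At F3 the remaining stops are P3 9, U1 11, X6 12; go to P3.
At P3 the remaining stops are U1 2, X6 21; go to U1.
At U1 the remaining stops are X6 23; go to X6.
Return X6→HQ: 14.
Total = 6 + 4 + 9 + 2 + 23 + 14 = 58.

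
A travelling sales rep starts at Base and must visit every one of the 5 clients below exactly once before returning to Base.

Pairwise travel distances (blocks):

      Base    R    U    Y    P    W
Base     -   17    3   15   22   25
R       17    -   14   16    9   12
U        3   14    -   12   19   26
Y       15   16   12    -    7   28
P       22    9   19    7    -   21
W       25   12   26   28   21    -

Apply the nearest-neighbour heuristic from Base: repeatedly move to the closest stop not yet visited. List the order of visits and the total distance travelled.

Total distance 68 blocks via the nearest-neighbour route Base → U → Y → P → R → W → Base.

Base → [U:3 / Y:15 / R:17 / P:22 / W:25] → U (3)
U → [Y:12 / R:14 / P:19 / W:26] → Y (12)
Y → [P:7 / R:16 / W:28] → P (7)
P → [R:9 / W:21] → R (9)
R → [W:12] → W (12)
Return W→Base: 25.
Total = 3 + 12 + 7 + 9 + 12 + 25 = 68.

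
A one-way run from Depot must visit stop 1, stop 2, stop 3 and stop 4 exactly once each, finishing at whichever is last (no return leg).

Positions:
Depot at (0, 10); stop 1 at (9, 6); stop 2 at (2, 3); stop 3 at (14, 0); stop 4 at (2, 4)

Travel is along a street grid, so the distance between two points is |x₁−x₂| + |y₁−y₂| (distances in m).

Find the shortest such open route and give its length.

30 m — the minimum one-way total.

There are 4! = 24 possible orderings.
Depot→stop 1→stop 2→stop 3→stop 4: 13+10+15+16 = 54
Depot→stop 1→stop 2→stop 4→stop 3: 13+10+1+16 = 40
Depot→stop 1→stop 3→stop 2→stop 4: 13+11+15+1 = 40
Depot→stop 1→stop 3→stop 4→stop 2: 13+11+16+1 = 41
Depot→stop 1→stop 4→stop 2→stop 3: 13+9+1+15 = 38
Depot→stop 1→stop 4→stop 3→stop 2: 13+9+16+15 = 53
Depot→stop 2→stop 1→stop 3→stop 4: 9+10+11+16 = 46
Depot→stop 2→stop 1→stop 4→stop 3: 9+10+9+16 = 44
Depot→stop 2→stop 3→stop 1→stop 4: 9+15+11+9 = 44
Depot→stop 2→stop 3→stop 4→stop 1: 9+15+16+9 = 49
Depot→stop 2→stop 4→stop 1→stop 3: 9+1+9+11 = 30
Depot→stop 2→stop 4→stop 3→stop 1: 9+1+16+11 = 37
Depot→stop 3→stop 1→stop 2→stop 4: 24+11+10+1 = 46
Depot→stop 3→stop 1→stop 4→stop 2: 24+11+9+1 = 45
… (10 more)
The minimum is 30.
One shortest path: Depot → stop 2 → stop 4 → stop 1 → stop 3.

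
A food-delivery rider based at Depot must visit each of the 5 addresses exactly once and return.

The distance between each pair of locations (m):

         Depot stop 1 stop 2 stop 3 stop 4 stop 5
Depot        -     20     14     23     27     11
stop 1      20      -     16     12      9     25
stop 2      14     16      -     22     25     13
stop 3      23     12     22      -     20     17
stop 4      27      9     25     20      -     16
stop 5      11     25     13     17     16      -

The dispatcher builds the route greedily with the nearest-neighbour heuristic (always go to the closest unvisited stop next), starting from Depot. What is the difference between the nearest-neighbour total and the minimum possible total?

Excess over optimum: 8 m.

Depot: stop 5=11, stop 2=14, stop 1=20, stop 3=23, stop 4=27 ⇒ stop 5
stop 5: stop 2=13, stop 4=16, stop 3=17, stop 1=25 ⇒ stop 2
stop 2: stop 1=16, stop 3=22, stop 4=25 ⇒ stop 1
stop 1: stop 4=9, stop 3=12 ⇒ stop 4
stop 4: stop 3=20 ⇒ stop 3
NN route Depot → stop 5 → stop 2 → stop 1 → stop 4 → stop 3 → Depot costs 92.
Optimal: Depot → stop 2 → stop 3 → stop 1 → stop 4 → stop 5 → Depot costs 84 (by enumerating all 60 distinct tours).
Excess = 92 − 84 = 8.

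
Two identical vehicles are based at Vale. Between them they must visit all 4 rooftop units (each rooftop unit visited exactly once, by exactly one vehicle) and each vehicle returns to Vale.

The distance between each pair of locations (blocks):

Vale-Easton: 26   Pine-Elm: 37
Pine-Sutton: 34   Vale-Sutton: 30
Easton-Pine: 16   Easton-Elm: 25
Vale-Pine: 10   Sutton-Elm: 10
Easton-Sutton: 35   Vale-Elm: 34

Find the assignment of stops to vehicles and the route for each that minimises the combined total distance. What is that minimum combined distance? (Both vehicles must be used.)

Check every non-empty split of the stops between the two vehicles; for each half take its own optimal tour:
  {Easton} + {Pine, Sutton, Elm}: 52 + 87 = 139
  {Pine} + {Easton, Sutton, Elm}: 20 + 91 = 111
  {Easton, Pine} + {Sutton, Elm}: 52 + 74 = 126
  {Sutton} + {Easton, Pine, Elm}: 60 + 85 = 145
  {Easton, Sutton} + {Pine, Elm}: 91 + 81 = 172
  {Pine, Sutton} + {Easton, Elm}: 74 + 85 = 159
  … (7 splits in total)
Best: vehicle 1 Vale → Pine → Vale = 20; vehicle 2 Vale → Easton → Elm → Sutton → Vale = 91; combined 111.

111 blocks — the smallest possible combined total.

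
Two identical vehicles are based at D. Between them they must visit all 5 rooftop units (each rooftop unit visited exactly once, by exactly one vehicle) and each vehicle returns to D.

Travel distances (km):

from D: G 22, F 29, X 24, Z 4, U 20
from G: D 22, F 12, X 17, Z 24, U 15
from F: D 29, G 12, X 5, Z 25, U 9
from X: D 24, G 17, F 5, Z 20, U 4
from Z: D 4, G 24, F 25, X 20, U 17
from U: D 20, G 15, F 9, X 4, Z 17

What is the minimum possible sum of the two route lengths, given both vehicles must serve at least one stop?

Check every non-empty split of the stops between the two vehicles; for each half take its own optimal tour:
  {G} + {F, X, Z, U}: 44 + 58 = 102
  {F} + {G, X, Z, U}: 58 + 64 = 122
  {G, F} + {X, Z, U}: 63 + 48 = 111
  {X} + {G, F, Z, U}: 48 + 64 = 112
  {G, X} + {F, Z, U}: 63 + 58 = 121
  {F, X} + {G, Z, U}: 58 + 58 = 116
  … (15 splits in total)
  {Z} + {G, F, X, U}: 8 + 63 = 71  ← best
Best: vehicle 1 D → Z → D = 8; vehicle 2 D → G → F → X → U → D = 63; combined 71.

71 km — the smallest possible combined total.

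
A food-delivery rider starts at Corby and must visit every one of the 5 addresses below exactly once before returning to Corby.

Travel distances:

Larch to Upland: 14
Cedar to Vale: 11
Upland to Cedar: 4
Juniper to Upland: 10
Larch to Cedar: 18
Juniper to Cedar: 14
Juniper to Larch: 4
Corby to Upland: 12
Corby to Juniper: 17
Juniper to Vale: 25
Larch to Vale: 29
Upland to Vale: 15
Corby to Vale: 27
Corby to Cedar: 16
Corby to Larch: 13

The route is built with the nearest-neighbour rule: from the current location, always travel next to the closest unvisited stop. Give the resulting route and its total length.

69 along Corby → Upland → Cedar → Vale → Juniper → Larch → Corby.

Corby → [Upland:12 / Larch:13 / Cedar:16 / Juniper:17 / Vale:27] → Upland (12)
Upland → [Cedar:4 / Juniper:10 / Larch:14 / Vale:15] → Cedar (4)
Cedar → [Vale:11 / Juniper:14 / Larch:18] → Vale (11)
Vale → [Juniper:25 / Larch:29] → Juniper (25)
Juniper → [Larch:4] → Larch (4)
Return Larch→Corby: 13.
Total = 12 + 4 + 11 + 25 + 4 + 13 = 69.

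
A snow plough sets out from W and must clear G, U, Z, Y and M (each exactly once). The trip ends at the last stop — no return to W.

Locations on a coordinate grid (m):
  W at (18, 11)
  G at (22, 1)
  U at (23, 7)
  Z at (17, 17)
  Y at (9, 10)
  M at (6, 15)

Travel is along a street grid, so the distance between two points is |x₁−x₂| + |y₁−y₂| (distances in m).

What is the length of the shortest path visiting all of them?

Shortest open route: 52 m.

There are 5! = 120 possible orderings.
W - G - U - Z - Y - M: 14+7+16+15+8 = 60
W - G - U - Z - M - Y: 14+7+16+13+8 = 58
W - G - U - Y - Z - M: 14+7+17+15+13 = 66
W - G - U - Y - M - Z: 14+7+17+8+13 = 59
W - G - U - M - Z - Y: 14+7+25+13+15 = 74
W - G - U - M - Y - Z: 14+7+25+8+15 = 69
W - G - Z - U - Y - M: 14+21+16+17+8 = 76
W - G - Z - U - M - Y: 14+21+16+25+8 = 84
W - G - Z - Y - U - M: 14+21+15+17+25 = 92
W - G - Z - Y - M - U: 14+21+15+8+25 = 83
W - G - Z - M - U - Y: 14+21+13+25+17 = 90
W - G - Z - M - Y - U: 14+21+13+8+17 = 73
W - G - Y - U - Z - M: 14+22+17+16+13 = 82
W - G - Y - U - M - Z: 14+22+17+25+13 = 91
… (106 more)
W - Z - M - Y - U - G: 7+13+8+17+7 = 52  ← best
The minimum is 52.
One shortest path: W → Z → M → Y → U → G.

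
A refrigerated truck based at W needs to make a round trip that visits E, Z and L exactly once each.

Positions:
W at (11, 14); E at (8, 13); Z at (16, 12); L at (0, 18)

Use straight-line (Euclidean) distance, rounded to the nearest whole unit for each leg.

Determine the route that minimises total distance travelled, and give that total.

With 3 stops there are 3!/2 = 3 distinct round trips (a route and its reverse cost the same).
W → E → Z → L → W: 3+8+17+12 = 40
W → E → L → Z → W: 3+9+17+5 = 34
W → Z → E → L → W: 5+8+9+12 = 34
The minimum is 34.
One optimal route: W → E → L → Z → W (or its reverse).

Shortest round trip = 34.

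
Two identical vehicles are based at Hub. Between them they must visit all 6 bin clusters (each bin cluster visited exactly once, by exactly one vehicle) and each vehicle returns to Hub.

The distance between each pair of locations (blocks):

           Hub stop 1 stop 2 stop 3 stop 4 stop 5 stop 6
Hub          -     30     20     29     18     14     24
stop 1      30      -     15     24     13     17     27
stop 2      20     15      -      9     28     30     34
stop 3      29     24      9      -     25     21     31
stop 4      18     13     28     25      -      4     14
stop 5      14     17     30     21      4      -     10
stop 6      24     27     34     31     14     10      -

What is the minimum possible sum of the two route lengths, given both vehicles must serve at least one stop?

There are 2^5 − 1 = 31 ways to divide the 6 stops into two non-empty groups. For each, the best each vehicle can do is its own shortest tour through its group:
  {stop 1} + {stop 2, stop 3, stop 4, stop 5, stop 6}: 60 + 92 = 152
  {stop 2} + {stop 1, stop 3, stop 4, stop 5, stop 6}: 40 + 104 = 144
  {stop 1, stop 2} + {stop 3, stop 4, stop 5, stop 6}: 65 + 92 = 157
  {stop 3} + {stop 1, stop 2, stop 4, stop 5, stop 6}: 58 + 86 = 144
  {stop 1, stop 3} + {stop 2, stop 4, stop 5, stop 6}: 83 + 86 = 169
  {stop 2, stop 3} + {stop 1, stop 4, stop 5, stop 6}: 58 + 81 = 139
  … (31 splits in total)
  {stop 1, stop 2, stop 3, stop 4} + {stop 5, stop 6}: 84 + 48 = 132  ← best
Best: vehicle 1 Hub → stop 2 → stop 3 → stop 1 → stop 4 → Hub = 84; vehicle 2 Hub → stop 5 → stop 6 → Hub = 48; combined 132.

132 blocks — the smallest possible combined total.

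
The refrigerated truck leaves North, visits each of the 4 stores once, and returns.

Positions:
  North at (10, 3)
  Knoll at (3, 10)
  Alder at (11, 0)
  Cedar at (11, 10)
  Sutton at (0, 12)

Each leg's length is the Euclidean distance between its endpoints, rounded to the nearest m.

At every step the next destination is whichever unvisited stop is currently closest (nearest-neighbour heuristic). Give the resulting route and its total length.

Nearest-neighbour total = 38 m; route North → Alder → Cedar → Knoll → Sutton → North.

At North the remaining stops are Alder 3, Cedar 7, Knoll 10, Sutton 13; go to Alder.
At Alder the remaining stops are Cedar 10, Knoll 13, Sutton 16; go to Cedar.
At Cedar the remaining stops are Knoll 8, Sutton 11; go to Knoll.
At Knoll the remaining stops are Sutton 4; go to Sutton.
Return Sutton→North: 13.
Total = 3 + 10 + 8 + 4 + 13 = 38.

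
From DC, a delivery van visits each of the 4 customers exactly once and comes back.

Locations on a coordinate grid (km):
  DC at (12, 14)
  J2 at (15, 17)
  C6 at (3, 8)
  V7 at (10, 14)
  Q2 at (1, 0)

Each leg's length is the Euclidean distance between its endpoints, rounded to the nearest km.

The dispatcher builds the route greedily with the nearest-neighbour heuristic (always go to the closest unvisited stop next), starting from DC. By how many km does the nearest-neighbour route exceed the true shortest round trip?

Excess over optimum: 4 km.

DC: V7=2, J2=4, C6=11, Q2=18 ⇒ V7
V7: J2=6, C6=9, Q2=17 ⇒ J2
J2: C6=15, Q2=22 ⇒ C6
C6: Q2=8 ⇒ Q2
NN route DC → V7 → J2 → C6 → Q2 → DC costs 49.
Optimal: DC → J2 → V7 → C6 → Q2 → DC costs 45 (by enumerating all 12 distinct tours).
Excess = 49 − 45 = 4.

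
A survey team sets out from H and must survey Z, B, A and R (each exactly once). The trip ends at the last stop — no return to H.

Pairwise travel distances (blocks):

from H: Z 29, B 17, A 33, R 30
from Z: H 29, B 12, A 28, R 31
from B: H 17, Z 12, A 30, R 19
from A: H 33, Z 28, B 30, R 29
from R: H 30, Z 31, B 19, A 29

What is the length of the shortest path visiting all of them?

There are 4! = 24 possible orderings.
H→Z→B→A→R: 29+12+30+29 = 100
H→Z→B→R→A: 29+12+19+29 = 89
H→Z→A→B→R: 29+28+30+19 = 106
H→Z→A→R→B: 29+28+29+19 = 105
H→Z→R→B→A: 29+31+19+30 = 109
H→Z→R→A→B: 29+31+29+30 = 119
H→B→Z→A→R: 17+12+28+29 = 86
H→B→Z→R→A: 17+12+31+29 = 89
H→B→A→Z→R: 17+30+28+31 = 106
H→B→A→R→Z: 17+30+29+31 = 107
H→B→R→Z→A: 17+19+31+28 = 95
H→B→R→A→Z: 17+19+29+28 = 93
H→A→Z→B→R: 33+28+12+19 = 92
H→A→Z→R→B: 33+28+31+19 = 111
… (10 more)
The minimum is 86.
One shortest path: H → B → Z → A → R.

Shortest open route: 86 blocks.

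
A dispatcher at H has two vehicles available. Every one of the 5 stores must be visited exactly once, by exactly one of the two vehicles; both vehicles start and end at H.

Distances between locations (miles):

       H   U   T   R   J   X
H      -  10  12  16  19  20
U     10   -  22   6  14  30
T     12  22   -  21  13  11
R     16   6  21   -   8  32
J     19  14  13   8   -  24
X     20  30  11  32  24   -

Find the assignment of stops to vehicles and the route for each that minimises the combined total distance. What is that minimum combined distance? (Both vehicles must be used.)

Try each way of splitting the stops between the two vehicles (each non-empty) and, for each split, find the best tour for each vehicle:
  {U} + {T, R, J, X}: 20 + 68 = 88
  {T} + {U, R, J, X}: 24 + 68 = 92
  {U, T} + {R, J, X}: 44 + 68 = 112
  {R} + {U, T, J, X}: 32 + 68 = 100
  {U, R} + {T, J, X}: 32 + 63 = 95
  {T, R} + {U, J, X}: 49 + 68 = 117
  … (15 splits in total)
  {U, R, J} + {T, X}: 43 + 43 = 86  ← best
Best: vehicle 1 H → U → R → J → H = 43; vehicle 2 H → T → X → H = 43; combined 86.

86 miles — the smallest possible combined total.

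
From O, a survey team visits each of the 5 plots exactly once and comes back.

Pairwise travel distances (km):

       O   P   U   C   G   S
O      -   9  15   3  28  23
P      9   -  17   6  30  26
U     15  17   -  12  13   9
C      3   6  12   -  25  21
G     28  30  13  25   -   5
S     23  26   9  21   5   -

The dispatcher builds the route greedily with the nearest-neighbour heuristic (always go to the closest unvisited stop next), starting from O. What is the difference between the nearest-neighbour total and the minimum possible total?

1 km longer than the optimal tour.

From O: C=3, P=9, U=15, S=23, G=28 → choose C (3).
From C: P=6, U=12, S=21, G=25 → choose P (6).
From P: U=17, S=26, G=30 → choose U (17).
From U: S=9, G=13 → choose S (9).
From S: G=5 → choose G (5).
NN route O → C → P → U → S → G → O costs 68.
Optimal: O → C → P → U → G → S → O costs 67 (by enumerating all 60 distinct tours).
Excess = 68 − 67 = 1.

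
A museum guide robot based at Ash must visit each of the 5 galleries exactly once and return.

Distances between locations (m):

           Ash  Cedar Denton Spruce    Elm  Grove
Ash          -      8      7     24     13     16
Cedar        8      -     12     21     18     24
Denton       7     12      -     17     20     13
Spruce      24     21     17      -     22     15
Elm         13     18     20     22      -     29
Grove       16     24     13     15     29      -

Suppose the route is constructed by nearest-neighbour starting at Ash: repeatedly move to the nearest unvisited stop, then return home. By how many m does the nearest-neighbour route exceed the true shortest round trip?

From Ash: Denton=7, Cedar=8, Elm=13, Grove=16, Spruce=24 → choose Denton (7).
From Denton: Cedar=12, Grove=13, Spruce=17, Elm=20 → choose Cedar (12).
From Cedar: Elm=18, Spruce=21, Grove=24 → choose Elm (18).
From Elm: Spruce=22, Grove=29 → choose Spruce (22).
From Spruce: Grove=15 → choose Grove (15).
NN route Ash → Denton → Cedar → Elm → Spruce → Grove → Ash costs 90.
Optimal: Ash → Cedar → Denton → Grove → Spruce → Elm → Ash costs 83 (by enumerating all 60 distinct tours).
Excess = 90 − 83 = 7.

Excess over optimum: 7 m.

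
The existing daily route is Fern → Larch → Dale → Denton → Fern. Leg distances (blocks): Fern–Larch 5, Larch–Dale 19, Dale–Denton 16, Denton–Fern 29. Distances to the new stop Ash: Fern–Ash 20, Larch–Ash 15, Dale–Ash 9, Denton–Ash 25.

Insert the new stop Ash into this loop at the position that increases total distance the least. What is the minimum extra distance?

Adding 5 blocks by placing Ash on the Larch–Dale leg.

Insertion cost between consecutive stops i–j is d(i,Ash) + d(Ash,j) − d(i,j):
  between Fern and Larch: 20 + 15 − 5 = 30
  between Larch and Dale: 15 + 9 − 19 = 5
  between Dale and Denton: 9 + 25 − 16 = 18
  between Denton and Fern: 25 + 20 − 29 = 16
Cheapest insertion is between Larch and Dale, adding 5.
New total = 69 + 5 = 74.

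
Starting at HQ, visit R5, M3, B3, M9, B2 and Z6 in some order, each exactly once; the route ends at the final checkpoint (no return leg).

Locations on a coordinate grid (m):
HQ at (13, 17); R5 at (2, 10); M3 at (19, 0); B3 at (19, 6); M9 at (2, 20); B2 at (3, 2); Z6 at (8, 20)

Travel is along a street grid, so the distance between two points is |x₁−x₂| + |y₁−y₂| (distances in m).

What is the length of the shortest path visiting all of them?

There are 6! = 720 possible orderings.
HQ→R5→M3→B3→M9→B2→Z6: 18+27+6+31+19+23 = 124
HQ→R5→M3→B3→M9→Z6→B2: 18+27+6+31+6+23 = 111
HQ→R5→M3→B3→B2→M9→Z6: 18+27+6+20+19+6 = 96
HQ→R5→M3→B3→B2→Z6→M9: 18+27+6+20+23+6 = 100
HQ→R5→M3→B3→Z6→M9→B2: 18+27+6+25+6+19 = 101
HQ→R5→M3→B3→Z6→B2→M9: 18+27+6+25+23+19 = 118
HQ→R5→M3→M9→B3→B2→Z6: 18+27+37+31+20+23 = 156
HQ→R5→M3→M9→B3→Z6→B2: 18+27+37+31+25+23 = 161
… (712 more)
HQ→Z6→M9→R5→B2→M3→B3: 8+6+10+9+18+6 = 57  ← best
The minimum is 57.
One shortest path: HQ → Z6 → M9 → R5 → B2 → M3 → B3.

57 m — the minimum one-way total.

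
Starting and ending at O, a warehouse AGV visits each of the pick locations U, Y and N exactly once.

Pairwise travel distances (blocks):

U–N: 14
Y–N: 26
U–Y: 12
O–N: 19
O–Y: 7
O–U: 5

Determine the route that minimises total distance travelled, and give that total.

O → U → Y → N → O: 5+12+26+19 = 62
O → U → N → Y → O: 5+14+26+7 = 52
O → Y → U → N → O: 7+12+14+19 = 52
The minimum is 52.
One optimal route: O → U → N → Y → O (or its reverse).

52 blocks — the shortest possible round trip.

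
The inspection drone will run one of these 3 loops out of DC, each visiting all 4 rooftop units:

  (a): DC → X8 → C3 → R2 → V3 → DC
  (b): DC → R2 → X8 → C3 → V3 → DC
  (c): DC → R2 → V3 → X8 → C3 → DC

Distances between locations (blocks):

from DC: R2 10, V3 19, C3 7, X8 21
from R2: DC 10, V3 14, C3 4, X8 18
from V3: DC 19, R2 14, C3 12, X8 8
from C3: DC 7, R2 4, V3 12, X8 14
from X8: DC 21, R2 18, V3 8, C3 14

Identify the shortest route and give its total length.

(a): 21 + 14 + 4 + 14 + 19 = 72
(b): 10 + 18 + 14 + 12 + 19 = 73
(c): 10 + 14 + 8 + 14 + 7 = 53

Shortest is (c), total 53 blocks.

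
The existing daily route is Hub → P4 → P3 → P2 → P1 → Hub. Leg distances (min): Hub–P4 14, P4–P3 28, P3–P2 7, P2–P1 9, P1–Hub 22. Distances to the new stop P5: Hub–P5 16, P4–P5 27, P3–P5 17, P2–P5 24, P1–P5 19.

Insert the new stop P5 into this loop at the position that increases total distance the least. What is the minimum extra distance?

Insertion cost between consecutive stops i–j is d(i,P5) + d(P5,j) − d(i,j):
  between Hub and P4: 16 + 27 − 14 = 29
  between P4 and P3: 27 + 17 − 28 = 16
  between P3 and P2: 17 + 24 − 7 = 34
  between P2 and P1: 24 + 19 − 9 = 34
  between P1 and Hub: 19 + 16 − 22 = 13
Cheapest insertion is between P1 and Hub, adding 13.
New total = 80 + 13 = 93.

Adding 13 min by placing P5 on the P1–Hub leg.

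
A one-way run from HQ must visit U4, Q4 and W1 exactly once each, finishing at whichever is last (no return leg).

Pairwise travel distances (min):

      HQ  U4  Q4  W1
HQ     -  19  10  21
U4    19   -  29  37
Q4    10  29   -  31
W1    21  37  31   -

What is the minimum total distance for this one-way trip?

Shortest open route: 76 min.

There are 3! = 6 possible orderings.
HQ→U4→Q4→W1: 19+29+31 = 79
HQ→U4→W1→Q4: 19+37+31 = 87
HQ→Q4→U4→W1: 10+29+37 = 76
HQ→Q4→W1→U4: 10+31+37 = 78
HQ→W1→U4→Q4: 21+37+29 = 87
HQ→W1→Q4→U4: 21+31+29 = 81
The minimum is 76.
One shortest path: HQ → Q4 → U4 → W1.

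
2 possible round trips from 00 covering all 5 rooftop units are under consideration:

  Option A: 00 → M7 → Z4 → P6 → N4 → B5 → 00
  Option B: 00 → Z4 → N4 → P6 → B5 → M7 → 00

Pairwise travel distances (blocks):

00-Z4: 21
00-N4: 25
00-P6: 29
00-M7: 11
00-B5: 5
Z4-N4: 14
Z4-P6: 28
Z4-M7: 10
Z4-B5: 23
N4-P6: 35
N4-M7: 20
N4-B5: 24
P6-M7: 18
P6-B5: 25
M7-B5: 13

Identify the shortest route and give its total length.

Shortest is Option A, total 113 blocks.

Option A: 11 + 10 + 28 + 35 + 24 + 5 = 113
Option B: 21 + 14 + 35 + 25 + 13 + 11 = 119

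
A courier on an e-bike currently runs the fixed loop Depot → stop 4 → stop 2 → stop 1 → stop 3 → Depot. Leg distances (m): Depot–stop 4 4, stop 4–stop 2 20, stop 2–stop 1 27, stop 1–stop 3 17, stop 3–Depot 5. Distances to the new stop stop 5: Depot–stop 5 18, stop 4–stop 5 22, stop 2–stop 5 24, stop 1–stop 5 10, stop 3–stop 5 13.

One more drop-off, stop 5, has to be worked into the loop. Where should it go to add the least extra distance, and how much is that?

Insertion cost between consecutive stops i–j is d(i,stop 5) + d(stop 5,j) − d(i,j):
  between Depot and stop 4: 18 + 22 − 4 = 36
  between stop 4 and stop 2: 22 + 24 − 20 = 26
  between stop 2 and stop 1: 24 + 10 − 27 = 7
  between stop 1 and stop 3: 10 + 13 − 17 = 6
  between stop 3 and Depot: 13 + 18 − 5 = 26
Cheapest insertion is between stop 1 and stop 3, adding 6.
New total = 73 + 6 = 79.

Adding 6 m by placing stop 5 on the stop 1–stop 3 leg.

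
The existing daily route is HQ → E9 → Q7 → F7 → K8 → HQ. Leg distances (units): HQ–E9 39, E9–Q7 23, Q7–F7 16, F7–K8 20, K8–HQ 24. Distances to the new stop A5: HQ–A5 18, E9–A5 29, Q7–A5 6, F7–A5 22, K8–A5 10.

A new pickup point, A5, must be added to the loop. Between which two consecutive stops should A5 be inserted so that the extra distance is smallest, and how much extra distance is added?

Minimum extra distance: 4, inserting A5 between K8 and HQ.

Insertion cost between consecutive stops i–j is d(i,A5) + d(A5,j) − d(i,j):
  between HQ and E9: 18 + 29 − 39 = 8
  between E9 and Q7: 29 + 6 − 23 = 12
  between Q7 and F7: 6 + 22 − 16 = 12
  between F7 and K8: 22 + 10 − 20 = 12
  between K8 and HQ: 10 + 18 − 24 = 4
Cheapest insertion is between K8 and HQ, adding 4.
New total = 122 + 4 = 126.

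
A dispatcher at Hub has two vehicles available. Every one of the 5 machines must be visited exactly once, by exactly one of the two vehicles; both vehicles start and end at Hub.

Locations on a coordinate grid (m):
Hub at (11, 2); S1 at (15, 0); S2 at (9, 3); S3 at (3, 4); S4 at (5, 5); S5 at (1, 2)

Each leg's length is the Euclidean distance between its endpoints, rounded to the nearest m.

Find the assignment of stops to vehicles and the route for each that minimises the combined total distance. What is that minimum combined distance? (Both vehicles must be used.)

Minimum combined distance: 29 m.

There are 2^4 − 1 = 15 ways to divide the 5 stops into two non-empty groups. For each, the best each vehicle can do is its own shortest tour through its group:
  {S1} + {S2, S3, S4, S5}: 8 + 21 = 29
  {S2} + {S1, S3, S4, S5}: 4 + 30 = 34
  {S1, S2} + {S3, S4, S5}: 13 + 22 = 35
  {S3} + {S1, S2, S4, S5}: 16 + 29 = 45
  {S1, S3} + {S2, S4, S5}: 25 + 21 = 46
  {S2, S3} + {S1, S4, S5}: 16 + 30 = 46
  … (15 splits in total)
Best: vehicle 1 Hub → S1 → Hub = 8; vehicle 2 Hub → S2 → S4 → S3 → S5 → Hub = 21; combined 29.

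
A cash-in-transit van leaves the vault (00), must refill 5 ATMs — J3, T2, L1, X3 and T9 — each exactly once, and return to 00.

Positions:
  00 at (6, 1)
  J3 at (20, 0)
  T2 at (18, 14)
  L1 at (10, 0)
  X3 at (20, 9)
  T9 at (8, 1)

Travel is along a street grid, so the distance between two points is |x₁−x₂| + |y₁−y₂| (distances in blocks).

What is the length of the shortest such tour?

56 blocks — the shortest possible round trip.

There are 60 distinct closed tours to check (reversals are equivalent).
00→J3→T2→L1→X3→T9→00: 15+16+22+19+20+2 = 94
00→J3→T2→L1→T9→X3→00: 15+16+22+3+20+22 = 98
00→J3→T2→X3→L1→T9→00: 15+16+7+19+3+2 = 62
00→J3→T2→X3→T9→L1→00: 15+16+7+20+3+5 = 66
00→J3→T2→T9→L1→X3→00: 15+16+23+3+19+22 = 98
00→J3→T2→T9→X3→L1→00: 15+16+23+20+19+5 = 98
00→J3→L1→T2→X3→T9→00: 15+10+22+7+20+2 = 76
00→J3→L1→T2→T9→X3→00: 15+10+22+23+20+22 = 112
00→J3→L1→X3→T2→T9→00: 15+10+19+7+23+2 = 76
00→J3→L1→X3→T9→T2→00: 15+10+19+20+23+25 = 112
00→J3→L1→T9→T2→X3→00: 15+10+3+23+7+22 = 80
00→J3→L1→T9→X3→T2→00: 15+10+3+20+7+25 = 80
00→J3→X3→T2→L1→T9→00: 15+9+7+22+3+2 = 58
00→J3→X3→T2→T9→L1→00: 15+9+7+23+3+5 = 62
… (46 more)
00→T2→X3→J3→L1→T9→00: 25+7+9+10+3+2 = 56  ← best
The minimum is 56.
One optimal route: 00 → T2 → X3 → J3 → L1 → T9 → 00 (or its reverse).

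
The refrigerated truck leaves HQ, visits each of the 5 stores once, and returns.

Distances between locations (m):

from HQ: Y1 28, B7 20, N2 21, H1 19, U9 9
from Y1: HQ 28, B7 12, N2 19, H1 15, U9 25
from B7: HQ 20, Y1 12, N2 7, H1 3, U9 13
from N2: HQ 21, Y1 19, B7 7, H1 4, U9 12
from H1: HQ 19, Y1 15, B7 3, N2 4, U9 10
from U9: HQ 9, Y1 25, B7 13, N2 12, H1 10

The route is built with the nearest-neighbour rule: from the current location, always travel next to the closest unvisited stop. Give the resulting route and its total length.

Total distance 76 m via the nearest-neighbour route HQ → U9 → H1 → B7 → N2 → Y1 → HQ.

HQ → [U9:9 / H1:19 / B7:20 / N2:21 / Y1:28] → U9 (9)
U9 → [H1:10 / N2:12 / B7:13 / Y1:25] → H1 (10)
H1 → [B7:3 / N2:4 / Y1:15] → B7 (3)
B7 → [N2:7 / Y1:12] → N2 (7)
N2 → [Y1:19] → Y1 (19)
Return Y1→HQ: 28.
Total = 9 + 10 + 3 + 7 + 19 + 28 = 76.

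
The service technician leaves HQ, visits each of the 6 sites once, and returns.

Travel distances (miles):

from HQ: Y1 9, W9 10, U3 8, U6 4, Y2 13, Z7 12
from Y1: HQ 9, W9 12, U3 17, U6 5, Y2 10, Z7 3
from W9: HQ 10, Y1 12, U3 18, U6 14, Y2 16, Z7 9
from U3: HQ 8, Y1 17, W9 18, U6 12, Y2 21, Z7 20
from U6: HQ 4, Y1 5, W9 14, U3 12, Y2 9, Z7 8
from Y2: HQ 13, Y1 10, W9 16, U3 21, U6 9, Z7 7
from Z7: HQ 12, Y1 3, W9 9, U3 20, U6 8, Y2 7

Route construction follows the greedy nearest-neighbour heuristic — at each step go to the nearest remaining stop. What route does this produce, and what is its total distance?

At HQ the remaining stops are U6 4, U3 8, Y1 9, W9 10, Z7 12, Y2 13; go to U6.
At U6 the remaining stops are Y1 5, Z7 8, Y2 9, U3 12, W9 14; go to Y1.
At Y1 the remaining stops are Z7 3, Y2 10, W9 12, U3 17; go to Z7.
At Z7 the remaining stops are Y2 7, W9 9, U3 20; go to Y2.
At Y2 the remaining stops are W9 16, U3 21; go to W9.
At W9 the remaining stops are U3 18; go to U3.
Return U3→HQ: 8.
Total = 4 + 5 + 3 + 7 + 16 + 18 + 8 = 61.

61 miles along HQ → U6 → Y1 → Z7 → Y2 → W9 → U3 → HQ.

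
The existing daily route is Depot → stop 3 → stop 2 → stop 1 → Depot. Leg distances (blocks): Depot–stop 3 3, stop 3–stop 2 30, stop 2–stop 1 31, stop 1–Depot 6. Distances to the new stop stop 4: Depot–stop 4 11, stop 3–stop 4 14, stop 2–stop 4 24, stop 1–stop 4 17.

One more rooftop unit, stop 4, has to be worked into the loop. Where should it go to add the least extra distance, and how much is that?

+8 blocks — insert stop 4 between stop 3 and stop 2.

Insertion cost between consecutive stops i–j is d(i,stop 4) + d(stop 4,j) − d(i,j):
  between Depot and stop 3: 11 + 14 − 3 = 22
  between stop 3 and stop 2: 14 + 24 − 30 = 8
  between stop 2 and stop 1: 24 + 17 − 31 = 10
  between stop 1 and Depot: 17 + 11 − 6 = 22
Cheapest insertion is between stop 3 and stop 2, adding 8.
New total = 70 + 8 = 78.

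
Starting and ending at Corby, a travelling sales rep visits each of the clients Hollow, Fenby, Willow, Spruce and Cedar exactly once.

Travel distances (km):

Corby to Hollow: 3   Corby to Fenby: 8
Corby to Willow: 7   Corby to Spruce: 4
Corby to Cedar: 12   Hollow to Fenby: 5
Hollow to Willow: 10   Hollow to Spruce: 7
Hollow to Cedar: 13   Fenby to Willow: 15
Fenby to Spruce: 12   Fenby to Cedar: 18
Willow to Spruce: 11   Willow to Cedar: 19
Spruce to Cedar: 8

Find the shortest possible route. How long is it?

Shortest round trip = 52 km.

Corby - Hollow - Fenby - Willow - Spruce - Cedar - Corby: 3+5+15+11+8+12 = 54
Corby - Hollow - Fenby - Willow - Cedar - Spruce - Corby: 3+5+15+19+8+4 = 54
Corby - Hollow - Fenby - Spruce - Willow - Cedar - Corby: 3+5+12+11+19+12 = 62
Corby - Hollow - Fenby - Spruce - Cedar - Willow - Corby: 3+5+12+8+19+7 = 54
Corby - Hollow - Fenby - Cedar - Willow - Spruce - Corby: 3+5+18+19+11+4 = 60
Corby - Hollow - Fenby - Cedar - Spruce - Willow - Corby: 3+5+18+8+11+7 = 52
Corby - Hollow - Willow - Fenby - Spruce - Cedar - Corby: 3+10+15+12+8+12 = 60
Corby - Hollow - Willow - Fenby - Cedar - Spruce - Corby: 3+10+15+18+8+4 = 58
Corby - Hollow - Willow - Spruce - Fenby - Cedar - Corby: 3+10+11+12+18+12 = 66
Corby - Hollow - Willow - Spruce - Cedar - Fenby - Corby: 3+10+11+8+18+8 = 58
Corby - Hollow - Willow - Cedar - Fenby - Spruce - Corby: 3+10+19+18+12+4 = 66
Corby - Hollow - Willow - Cedar - Spruce - Fenby - Corby: 3+10+19+8+12+8 = 60
Corby - Hollow - Spruce - Fenby - Willow - Cedar - Corby: 3+7+12+15+19+12 = 68
Corby - Hollow - Spruce - Fenby - Cedar - Willow - Corby: 3+7+12+18+19+7 = 66
… (46 more)
The minimum is 52.
One optimal route: Corby → Hollow → Fenby → Cedar → Spruce → Willow → Corby (or its reverse).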